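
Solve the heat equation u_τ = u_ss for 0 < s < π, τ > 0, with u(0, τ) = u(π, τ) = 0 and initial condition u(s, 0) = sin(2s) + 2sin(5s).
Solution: Separating variables: u = Σ c_n exp(-n²τ) sin(ns). From u(s,0) = sin(2s) + 2sin(5s): c_2=1, c_5=2.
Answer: u(s, τ) = exp(-4τ)sin(2s) + 2exp(-25τ)sin(5s)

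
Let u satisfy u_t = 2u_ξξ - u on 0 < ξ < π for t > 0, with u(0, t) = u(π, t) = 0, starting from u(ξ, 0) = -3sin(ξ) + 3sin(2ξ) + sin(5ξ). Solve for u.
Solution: Substitute u = exp(-t)w, i.e. w = exp(t)u.
By the product rule, u_t = exp(-t)(w_t - w), u_ξξ = exp(-t)w_ξξ.
Substituting into the PDE and dividing by exp(-t): w_t - w = 2w_ξξ - w.
The lower-order terms cancel, leaving the standard heat equation w_t = 2w_ξξ.
Initial data for w: w(ξ,0) = u(ξ,0) = -3sin(ξ) + 3sin(2ξ) + sin(5ξ). The boundary conditions carry over: w(0,t) = w(π,t) = 0.
Solve for w:
  Using separation of variables w = X(ξ)T(t):
  Eigenfunctions: sin(nξ), n = 1, 2, 3, ...
  General solution: w(ξ, t) = Σ c_n sin(nξ) exp(-2n² t)
  Matching w(ξ,0) = -3sin(ξ) + 3sin(2ξ) + sin(5ξ) term by term: c_1=-3, c_2=3, c_5=1.
Hence w(ξ,t) = -3exp(-2t)sin(ξ) + 3exp(-8t)sin(2ξ) + exp(-50t)sin(5ξ).
Transform back: u(ξ,t) = exp(-t)w(ξ,t).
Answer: u(ξ, t) = -3exp(-3t)sin(ξ) + 3exp(-9t)sin(2ξ) + exp(-51t)sin(5ξ)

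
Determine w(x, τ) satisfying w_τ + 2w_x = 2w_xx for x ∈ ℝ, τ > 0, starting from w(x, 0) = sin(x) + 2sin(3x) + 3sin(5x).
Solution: Change to a moving frame: let η = x - 2τ, σ = τ and write w(x,τ) = u(η,σ).
By the chain rule w_τ = u_σ - 2u_η, w_x = u_η, w_xx = u_ηη.
Then w_τ + 2w_x = u_σ: the advection term cancels and the PDE becomes the heat equation u_σ = 2u_ηη on η ∈ ℝ.
Initial data: u(η,0) = w(η,0) = sin(η) + 2sin(3η) + 3sin(5η).
On η ∈ ℝ each mode satisfies (sin(nη))″ = -n² sin(nη), so exp(-2n²σ) sin(nη) solves the heat equation; by superposition u(η,σ) = Σ c_n exp(-2n²σ) sin(nη).
Reading off the coefficients: c_1=1, c_3=2, c_5=3, so u(η,σ) = exp(-2σ)sin(η) + 2exp(-18σ)sin(3η) + 3exp(-50σ)sin(5η).
Substituting back η = x - 2τ, σ = τ: w(x,τ) = u(x - 2τ, τ).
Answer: w(x, τ) = exp(-2τ)sin(x - 2τ) + 2exp(-18τ)sin(3x - 6τ) + 3exp(-50τ)sin(5x - 10τ)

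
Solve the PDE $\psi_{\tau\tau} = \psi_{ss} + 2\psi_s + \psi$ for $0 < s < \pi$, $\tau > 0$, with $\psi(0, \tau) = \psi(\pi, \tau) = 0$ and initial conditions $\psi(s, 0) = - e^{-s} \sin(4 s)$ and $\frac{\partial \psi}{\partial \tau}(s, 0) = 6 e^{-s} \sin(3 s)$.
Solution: Substitute $\psi = e^{-s}u$, i.e. $u = e^{s}\psi$.
By the product rule, $\psi_s = e^{-s}(u_s - u)$, $\psi_{ss} = e^{-s}(u_{ss} - 2u_s + u)$, $\psi_{\tau\tau} = e^{-s}u_{\tau\tau}$.
Substituting into the PDE and dividing by $e^{-s}$: $u_{\tau\tau} = (u_{ss} - 2u_s + u) + 2(u_s - u) + u$.
The lower-order terms cancel, leaving the standard wave equation $u_{\tau\tau} = u_{ss}$.
Initial data for $u$: $u(s,0) = e^{s}\psi(s,0) = - \sin(4 s)$; $u_{\tau}(s,0) = e^{s}\psi_{\tau}(s,0) = 6 \sin(3 s)$. The boundary conditions carry over: $u(0,\tau) = u(\pi,\tau) = 0$.
Solve for $u$:
  Using separation of variables $u = X(s)T(\tau)$:
  Eigenfunctions: $\sin(ns)$, $n = 1, 2, 3, \ldots$
  General solution: $u(s, \tau) = \sum [A_n \cos(n \tau) + B_n \sin(n \tau)] \sin(ns)$
  From $u(s,0) = - \sin(4 s)$: $A_4=-1$. From $u_{\tau}(s,0) = 6 \sin(3 s)$, using $u_{\tau}(s,0) = \sum \omega_n B_n \sin(ns)$ with $\omega_n = n$: $B_3 = 6/3 = 2$.
Hence $u(s,\tau) = 2 \sin(3 s) \sin(3 \tau) - \sin(4 s) \cos(4 \tau)$.
Transform back: $\psi(s,\tau) = e^{-s}u(s,\tau)$.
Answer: $\psi(s, \tau) = 2 e^{-s} \sin(3 \tau) \sin(3 s) -  e^{-s} \sin(4 s) \cos(4 \tau)$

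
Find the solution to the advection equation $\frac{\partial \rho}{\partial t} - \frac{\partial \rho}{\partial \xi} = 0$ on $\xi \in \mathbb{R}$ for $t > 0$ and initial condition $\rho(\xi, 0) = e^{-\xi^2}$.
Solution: By characteristics ($d\xi/dt = -1$), $\rho(\xi,t) = f(\xi + t)$ with $f = \rho( \cdot , 0)$.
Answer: $\rho(\xi, t) = e^{-(\xi + t)^2}$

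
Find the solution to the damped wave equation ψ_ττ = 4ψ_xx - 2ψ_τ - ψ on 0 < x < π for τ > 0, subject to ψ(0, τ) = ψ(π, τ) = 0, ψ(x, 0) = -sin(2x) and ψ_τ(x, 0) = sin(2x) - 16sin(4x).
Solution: Substitute ψ = exp(-τ)u, i.e. u = exp(τ)ψ.
By the product rule, ψ_τ = exp(-τ)(u_τ - u), ψ_ττ = exp(-τ)(u_ττ - 2u_τ + u), ψ_xx = exp(-τ)u_xx.
Substituting into the PDE and dividing by exp(-τ): u_ττ - 2u_τ + u = 4u_xx - 2(u_τ - u) - u.
The lower-order terms cancel, leaving the standard wave equation u_ττ = 4u_xx.
Initial data for u: u(x,0) = ψ(x,0) = -sin(2x); u_τ(x,0) = ψ_τ(x,0) + ψ(x,0) = -16sin(4x). The boundary conditions carry over: u(0,τ) = u(π,τ) = 0.
Solve for u:
  Using separation of variables u = X(x)T(τ):
  Eigenfunctions: sin(nx), n = 1, 2, 3, ...
  General solution: u(x, τ) = Σ [A_n cos(2n τ) + B_n sin(2n τ)] sin(nx)
  From u(x,0) = -sin(2x): A_2=-1. From u_τ(x,0) = -16sin(4x), using u_τ(x,0) = Σ ω_n B_n sin(nx) with ω_n = 2n: B_4 = (-16)/8 = -2.
Hence u(x,τ) = -sin(2x)cos(4τ) - 2sin(4x)sin(8τ).
Transform back: ψ(x,τ) = exp(-τ)u(x,τ).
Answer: ψ(x, τ) = -exp(-τ)sin(2x)cos(4τ) - 2exp(-τ)sin(4x)sin(8τ)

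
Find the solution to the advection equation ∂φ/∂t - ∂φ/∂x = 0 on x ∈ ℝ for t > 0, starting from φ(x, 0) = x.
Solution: By characteristics (dx/dt = -1), φ(x,t) = f(x + t) with f = φ(·, 0).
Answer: φ(x, t) = t + x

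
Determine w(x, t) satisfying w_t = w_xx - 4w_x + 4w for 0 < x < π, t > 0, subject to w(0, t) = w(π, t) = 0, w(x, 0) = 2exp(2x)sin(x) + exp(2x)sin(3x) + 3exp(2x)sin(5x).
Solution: Substitute w = exp(2x)u, i.e. u = exp(-2x)w.
By the product rule, w_x = exp(2x)(u_x + 2u), w_xx = exp(2x)(u_xx + 4u_x + 4u), w_t = exp(2x)u_t.
Substituting into the PDE and dividing by exp(2x): u_t = (u_xx + 4u_x + 4u) - 4(u_x + 2u) + 4u.
The lower-order terms cancel, leaving the standard heat equation u_t = u_xx.
Initial data for u: u(x,0) = exp(-2x)w(x,0) = 2sin(x) + sin(3x) + 3sin(5x). The boundary conditions carry over: u(0,t) = u(π,t) = 0.
Solve for u:
  Using separation of variables u = X(x)T(t):
  Eigenfunctions: sin(nx), n = 1, 2, 3, ...
  General solution: u(x, t) = Σ c_n sin(nx) exp(-n² t)
  Matching u(x,0) = 2sin(x) + sin(3x) + 3sin(5x) term by term: c_1=2, c_3=1, c_5=3.
Hence u(x,t) = 2exp(-t)sin(x) + exp(-9t)sin(3x) + 3exp(-25t)sin(5x).
Transform back: w(x,t) = exp(2x)u(x,t).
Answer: w(x, t) = 2exp(-t)exp(2x)sin(x) + exp(-9t)exp(2x)sin(3x) + 3exp(-25t)exp(2x)sin(5x)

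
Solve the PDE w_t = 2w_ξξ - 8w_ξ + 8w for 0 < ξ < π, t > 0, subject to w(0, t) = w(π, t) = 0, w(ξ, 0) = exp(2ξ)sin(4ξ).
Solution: Substitute w = exp(2ξ)u, i.e. u = exp(-2ξ)w.
By the product rule, w_ξ = exp(2ξ)(u_ξ + 2u), w_ξξ = exp(2ξ)(u_ξξ + 4u_ξ + 4u), w_t = exp(2ξ)u_t.
Substituting into the PDE and dividing by exp(2ξ): u_t = 2(u_ξξ + 4u_ξ + 4u) - 8(u_ξ + 2u) + 8u.
The lower-order terms cancel, leaving the standard heat equation u_t = 2u_ξξ.
Initial data for u: u(ξ,0) = exp(-2ξ)w(ξ,0) = sin(4ξ). The boundary conditions carry over: u(0,t) = u(π,t) = 0.
Solve for u:
  Using separation of variables u = X(ξ)T(t):
  Eigenfunctions: sin(nξ), n = 1, 2, 3, ...
  General solution: u(ξ, t) = Σ c_n sin(nξ) exp(-2n² t)
  Matching u(ξ,0) = sin(4ξ) term by term: c_4=1.
Hence u(ξ,t) = exp(-32t)sin(4ξ).
Transform back: w(ξ,t) = exp(2ξ)u(ξ,t).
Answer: w(ξ, t) = exp(-32t)exp(2ξ)sin(4ξ)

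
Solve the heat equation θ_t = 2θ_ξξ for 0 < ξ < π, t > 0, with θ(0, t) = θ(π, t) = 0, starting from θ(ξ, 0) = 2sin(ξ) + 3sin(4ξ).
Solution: Separating variables: θ = Σ c_n exp(-2n²t) sin(nξ). From θ(ξ,0) = 2sin(ξ) + 3sin(4ξ): c_1=2, c_4=3.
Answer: θ(ξ, t) = 2exp(-2t)sin(ξ) + 3exp(-32t)sin(4ξ)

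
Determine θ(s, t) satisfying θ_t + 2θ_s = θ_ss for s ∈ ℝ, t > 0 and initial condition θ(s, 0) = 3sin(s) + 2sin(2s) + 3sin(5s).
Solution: Change to a moving frame: let η = s - 2t, σ = t and write θ(s,t) = u(η,σ).
By the chain rule θ_t = u_σ - 2u_η, θ_s = u_η, θ_ss = u_ηη.
Then θ_t + 2θ_s = u_σ: the advection term cancels and the PDE becomes the heat equation u_σ = u_ηη on η ∈ ℝ.
Initial data: u(η,0) = θ(η,0) = 3sin(η) + 2sin(2η) + 3sin(5η).
On η ∈ ℝ each mode satisfies (sin(nη))″ = -n² sin(nη), so exp(-n²σ) sin(nη) solves the heat equation; by superposition u(η,σ) = Σ c_n exp(-n²σ) sin(nη).
Reading off the coefficients: c_1=3, c_2=2, c_5=3, so u(η,σ) = 3exp(-σ)sin(η) + 2exp(-4σ)sin(2η) + 3exp(-25σ)sin(5η).
Substituting back η = s - 2t, σ = t: θ(s,t) = u(s - 2t, t).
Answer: θ(s, t) = 3exp(-t)sin(s - 2t) + 2exp(-4t)sin(2s - 4t) + 3exp(-25t)sin(5s - 10t)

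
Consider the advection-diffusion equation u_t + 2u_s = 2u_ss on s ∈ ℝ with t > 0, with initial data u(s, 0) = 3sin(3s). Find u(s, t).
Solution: Change to a moving frame: let η = s - 2t, σ = t and write u(s,t) = w(η,σ).
By the chain rule u_t = w_σ - 2w_η, u_s = w_η, u_ss = w_ηη.
Then u_t + 2u_s = w_σ: the advection term cancels and the PDE becomes the heat equation w_σ = 2w_ηη on η ∈ ℝ.
Initial data: w(η,0) = u(η,0) = 3sin(3η).
On η ∈ ℝ each mode satisfies (sin(nη))″ = -n² sin(nη), so exp(-2n²σ) sin(nη) solves the heat equation; by superposition w(η,σ) = Σ c_n exp(-2n²σ) sin(nη).
Reading off the coefficients: c_3=3, so w(η,σ) = 3exp(-18σ)sin(3η).
Substituting back η = s - 2t, σ = t: u(s,t) = w(s - 2t, t).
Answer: u(s, t) = 3exp(-18t)sin(3s - 6t)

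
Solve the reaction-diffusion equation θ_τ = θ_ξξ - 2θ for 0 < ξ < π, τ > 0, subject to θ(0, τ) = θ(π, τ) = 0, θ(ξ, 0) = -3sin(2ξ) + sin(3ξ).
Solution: Substitute θ = exp(-2τ)u.
Then θ_τ = exp(-2τ)(u_τ - 2u), θ_ξξ = exp(-2τ)u_ξξ; substituting and dividing by exp(-2τ), the lower-order terms cancel: u_τ = u_ξξ (standard heat equation).
Data for u: u(ξ,0) = θ(ξ,0) = -3sin(2ξ) + sin(3ξ). The boundary conditions carry over: u(0,τ) = u(π,τ) = 0.
Separating variables: u = Σ c_n exp(-n²τ) sin(nξ). From u(ξ,0) = -3sin(2ξ) + sin(3ξ): c_2=-3, c_3=1.
So u(ξ,τ) = -3exp(-4τ)sin(2ξ) + exp(-9τ)sin(3ξ), and θ(ξ,τ) = exp(-2τ)u(ξ,τ).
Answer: θ(ξ, τ) = -3exp(-6τ)sin(2ξ) + exp(-11τ)sin(3ξ)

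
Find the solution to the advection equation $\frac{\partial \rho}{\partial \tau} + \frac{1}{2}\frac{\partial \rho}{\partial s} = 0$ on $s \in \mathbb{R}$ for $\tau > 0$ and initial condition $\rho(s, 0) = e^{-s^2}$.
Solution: By characteristics ($ds/d\tau = 1/2$), $\rho(s,\tau) = f(s - \frac{1}{2}\tau)$ with $f = \rho( \cdot , 0)$.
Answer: $\rho(s, \tau) = e^{-(-\tau/2 + s)^2}$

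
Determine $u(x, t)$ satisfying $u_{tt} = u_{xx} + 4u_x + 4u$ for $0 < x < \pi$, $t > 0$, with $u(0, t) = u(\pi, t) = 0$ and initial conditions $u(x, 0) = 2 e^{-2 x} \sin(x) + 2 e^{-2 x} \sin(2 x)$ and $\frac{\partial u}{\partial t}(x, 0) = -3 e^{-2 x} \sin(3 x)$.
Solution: Substitute $u = e^{-2x}w$.
Then $u_x = e^{-2x}(w_x - 2w)$, $u_{xx} = e^{-2x}(w_{xx} - 4w_x + 4w)$, $u_{tt} = e^{-2x}w_{tt}$; substituting and dividing by $e^{-2x}$, the lower-order terms cancel: $w_{tt} = w_{xx}$ (standard wave equation).
Data for $w$: $w(x,0) = e^{2x}u(x,0) = 2 \sin(x) + 2 \sin(2 x)$; $w_t(x,0) = e^{2x}u_t(x,0) = -3 \sin(3 x)$. The boundary conditions carry over: $w(0,t) = w(\pi,t) = 0$.
Separating variables: $w = \sum [A_n \cos(\omega_n t) + B_n \sin(\omega_n t)] \sin(nx)$, $\omega_n = n$. From ICs ($B_n$ = velocity coefficient / $\omega_n$): $A_1=2, A_2=2, B_3=-1$.
So $w(x,t) = - \sin(3 t) \sin(3 x) + 2 \sin(x) \cos(t) + 2 \sin(2 x) \cos(2 t)$, and $u(x,t) = e^{-2x}w(x,t)$.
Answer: $u(x, t) = - e^{-2 x} \sin(3 t) \sin(3 x) + 2 e^{-2 x} \sin(x) \cos(t) + 2 e^{-2 x} \sin(2 x) \cos(2 t)$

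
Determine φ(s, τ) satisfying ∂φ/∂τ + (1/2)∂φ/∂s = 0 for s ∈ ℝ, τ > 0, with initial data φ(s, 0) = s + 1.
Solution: By characteristics (ds/dτ = 1/2), φ(s,τ) = f(s - (1/2)τ) with f = φ(·, 0).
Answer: φ(s, τ) = s - (1/2)τ + 1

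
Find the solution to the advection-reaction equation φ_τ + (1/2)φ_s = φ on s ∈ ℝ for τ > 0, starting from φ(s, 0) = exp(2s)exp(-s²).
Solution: Substitute φ = exp(2s)u.
Then φ_s = exp(2s)(u_s + 2u), φ_τ = exp(2s)u_τ; substituting and dividing by exp(2s), the lower-order terms cancel: u_τ + (1/2)u_s = 0 (standard advection equation).
Data for u: u(s,0) = exp(-2s)φ(s,0) = exp(-s²).
By characteristics (ds/dτ = 1/2), u(s,τ) = f(s - (1/2)τ) with f = u(·, 0).
So u(s,τ) = exp(-(s - τ/2)²), and φ(s,τ) = exp(2s)u(s,τ).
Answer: φ(s, τ) = exp(2s)exp(-(s - τ/2)²)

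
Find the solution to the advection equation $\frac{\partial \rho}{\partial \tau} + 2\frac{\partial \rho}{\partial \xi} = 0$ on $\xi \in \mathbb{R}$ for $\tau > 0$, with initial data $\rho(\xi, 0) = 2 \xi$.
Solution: By characteristics ($d\xi/d\tau = 2$), $\rho(\xi,\tau) = f(\xi - 2\tau)$ with $f = \rho( \cdot , 0)$.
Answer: $\rho(\xi, \tau) = -4 \tau + 2 \xi$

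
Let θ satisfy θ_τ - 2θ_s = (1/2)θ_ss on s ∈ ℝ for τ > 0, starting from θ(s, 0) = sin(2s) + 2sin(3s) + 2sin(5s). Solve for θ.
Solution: Moving frame: η = s + 2τ, σ = τ, θ = u(η,σ), so θ_τ = u_σ + 2u_η and θ_ss = u_ηη.
Hence θ_τ - 2θ_s = u_σ and the PDE becomes the heat equation u_σ = (1/2)u_ηη on η ∈ ℝ.
Initial data: u(η,0) = θ(η,0) = sin(2η) + 2sin(3η) + 2sin(5η). Each mode sin(nη) decays as exp(-n²σ/2) on ℝ, so u(η,σ) = Σ c_n exp(-n²σ/2) sin(nη) with c_2=1, c_3=2, c_5=2: u(η,σ) = exp(-2σ)sin(2η) + 2exp(-9σ/2)sin(3η) + 2exp(-25σ/2)sin(5η).
Substituting back: θ(s,τ) = u(s + 2τ, τ).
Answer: θ(s, τ) = exp(-2τ)sin(2s + 4τ) + 2exp(-9τ/2)sin(3s + 6τ) + 2exp(-25τ/2)sin(5s + 10τ)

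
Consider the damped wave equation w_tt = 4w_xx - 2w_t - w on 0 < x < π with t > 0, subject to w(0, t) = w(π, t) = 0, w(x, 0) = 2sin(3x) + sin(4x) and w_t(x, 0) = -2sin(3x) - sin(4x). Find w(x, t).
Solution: Substitute w = exp(-t)u.
Then w_t = exp(-t)(u_t - u), w_tt = exp(-t)(u_tt - 2u_t + u), w_xx = exp(-t)u_xx; substituting and dividing by exp(-t), the lower-order terms cancel: u_tt = 4u_xx (standard wave equation).
Data for u: u(x,0) = w(x,0) = 2sin(3x) + sin(4x); u_t(x,0) = w_t(x,0) + w(x,0) = 0. The boundary conditions carry over: u(0,t) = u(π,t) = 0.
Separating variables: u = Σ [A_n cos(ω_n t) + B_n sin(ω_n t)] sin(nx), ω_n = 2n. From ICs: A_3=2, A_4=1.
So u(x,t) = 2sin(3x)cos(6t) + sin(4x)cos(8t), and w(x,t) = exp(-t)u(x,t).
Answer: w(x, t) = 2exp(-t)sin(3x)cos(6t) + exp(-t)sin(4x)cos(8t)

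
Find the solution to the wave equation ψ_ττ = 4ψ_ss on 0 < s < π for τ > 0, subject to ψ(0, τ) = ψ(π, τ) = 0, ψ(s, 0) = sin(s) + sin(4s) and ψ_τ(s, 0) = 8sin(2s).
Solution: Separating variables: ψ = Σ [A_n cos(ω_n τ) + B_n sin(ω_n τ)] sin(ns), ω_n = 2n. From ICs (B_n = velocity coefficient / ω_n): A_1=1, A_4=1, B_2=2.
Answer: ψ(s, τ) = sin(s)cos(2τ) + 2sin(2s)sin(4τ) + sin(4s)cos(8τ)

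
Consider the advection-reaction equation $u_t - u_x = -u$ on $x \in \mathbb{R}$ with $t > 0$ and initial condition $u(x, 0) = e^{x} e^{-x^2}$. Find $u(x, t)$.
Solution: Substitute $u = e^{x}w$, i.e. $w = e^{-x}u$.
By the product rule, $u_x = e^{x}(w_x + w)$, $u_t = e^{x}w_t$.
Substituting into the PDE and dividing by $e^{x}$: $w_t - (w_x + w) = -w$.
The lower-order terms cancel, leaving the standard advection equation $w_t - w_x = 0$.
Initial data for $w$: $w(x,0) = e^{-x}u(x,0) = e^{-x^2}$.
Solve for $w$:
  By method of characteristics (waves move left with speed 1):
  Along characteristics $x + t =$ const, $w$ is constant, so $w(x,t) = f(x + t)$ with $f = w( \cdot , 0)$.
Hence $w(x,t) = e^{-(t + x)^2}$.
Transform back: $u(x,t) = e^{x}w(x,t)$.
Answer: $u(x, t) = e^{x} e^{-(t + x)^2}$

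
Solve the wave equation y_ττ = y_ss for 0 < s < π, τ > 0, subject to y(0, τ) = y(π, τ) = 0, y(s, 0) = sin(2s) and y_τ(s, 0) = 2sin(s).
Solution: Separating variables: y = Σ [A_n cos(ω_n τ) + B_n sin(ω_n τ)] sin(ns), ω_n = n. From ICs (B_n = velocity coefficient / ω_n): A_2=1, B_1=2.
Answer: y(s, τ) = 2sin(s)sin(τ) + sin(2s)cos(2τ)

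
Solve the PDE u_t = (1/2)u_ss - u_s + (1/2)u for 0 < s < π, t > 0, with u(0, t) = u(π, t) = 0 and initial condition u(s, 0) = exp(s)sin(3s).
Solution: Substitute u = exp(s)w, i.e. w = exp(-s)u.
By the product rule, u_s = exp(s)(w_s + w), u_ss = exp(s)(w_ss + 2w_s + w), u_t = exp(s)w_t.
Substituting into the PDE and dividing by exp(s): w_t = (1/2)(w_ss + 2w_s + w) - (w_s + w) + (1/2)w.
The lower-order terms cancel, leaving the standard heat equation w_t = (1/2)w_ss.
Initial data for w: w(s,0) = exp(-s)u(s,0) = sin(3s). The boundary conditions carry over: w(0,t) = w(π,t) = 0.
Solve for w:
  Using separation of variables w = X(s)T(t):
  Eigenfunctions: sin(ns), n = 1, 2, 3, ...
  General solution: w(s, t) = Σ c_n sin(ns) exp(-n² t/2)
  Matching w(s,0) = sin(3s) term by term: c_3=1.
Hence w(s,t) = exp(-9t/2)sin(3s).
Transform back: u(s,t) = exp(s)w(s,t).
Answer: u(s, t) = exp(s)exp(-9t/2)sin(3s)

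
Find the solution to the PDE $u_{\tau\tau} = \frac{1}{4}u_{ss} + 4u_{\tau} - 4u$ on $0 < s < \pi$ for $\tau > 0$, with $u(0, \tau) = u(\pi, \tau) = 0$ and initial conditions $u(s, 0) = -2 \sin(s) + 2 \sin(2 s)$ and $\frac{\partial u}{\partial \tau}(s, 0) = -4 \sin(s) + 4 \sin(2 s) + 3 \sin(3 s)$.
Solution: Substitute $u = e^{2\tau}w$, i.e. $w = e^{-2\tau}u$.
By the product rule, $u_{\tau} = e^{2\tau}(w_{\tau} + 2w)$, $u_{\tau\tau} = e^{2\tau}(w_{\tau\tau} + 4w_{\tau} + 4w)$, $u_{ss} = e^{2\tau}w_{ss}$.
Substituting into the PDE and dividing by $e^{2\tau}$: $w_{\tau\tau} + 4w_{\tau} + 4w = \frac{1}{4}w_{ss} + 4(w_{\tau} + 2w) - 4w$.
The lower-order terms cancel, leaving the standard wave equation $w_{\tau\tau} = \frac{1}{4}w_{ss}$.
Initial data for $w$: $w(s,0) = u(s,0) = -2 \sin(s) + 2 \sin(2 s)$; $w_{\tau}(s,0) = u_{\tau}(s,0) - 2u(s,0) = 3 \sin(3 s)$. The boundary conditions carry over: $w(0,\tau) = w(\pi,\tau) = 0$.
Solve for $w$:
  Using separation of variables $w = X(s)T(\tau)$:
  Eigenfunctions: $\sin(ns)$, $n = 1, 2, 3, \ldots$
  General solution: $w(s, \tau) = \sum [A_n \cos(n \tau/2) + B_n \sin(n \tau/2)] \sin(ns)$
  From $w(s,0) = -2 \sin(s) + 2 \sin(2 s)$: $A_1=-2, A_2=2$. From $w_{\tau}(s,0) = 3 \sin(3 s)$, using $w_{\tau}(s,0) = \sum \omega_n B_n \sin(ns)$ with $\omega_n = n/2$: $B_3 = 3/(3/2) = 2$.
Hence $w(s,\tau) = -2 \sin(s) \cos(\tau/2) + 2 \sin(2 s) \cos(\tau) + 2 \sin(3 s) \sin(3 \tau/2)$.
Transform back: $u(s,\tau) = e^{2\tau}w(s,\tau)$.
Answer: $u(s, \tau) = 2 e^{2 \tau} \sin(3 \tau/2) \sin(3 s) - 2 e^{2 \tau} \sin(s) \cos(\tau/2) + 2 e^{2 \tau} \sin(2 s) \cos(\tau)$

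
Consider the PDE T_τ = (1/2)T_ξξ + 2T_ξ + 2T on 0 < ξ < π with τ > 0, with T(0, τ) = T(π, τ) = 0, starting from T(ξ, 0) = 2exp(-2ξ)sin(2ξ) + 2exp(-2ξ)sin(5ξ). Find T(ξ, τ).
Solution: Substitute T = exp(-2ξ)u.
Then T_ξ = exp(-2ξ)(u_ξ - 2u), T_ξξ = exp(-2ξ)(u_ξξ - 4u_ξ + 4u), T_τ = exp(-2ξ)u_τ; substituting and dividing by exp(-2ξ), the lower-order terms cancel: u_τ = (1/2)u_ξξ (standard heat equation).
Data for u: u(ξ,0) = exp(2ξ)T(ξ,0) = 2sin(2ξ) + 2sin(5ξ). The boundary conditions carry over: u(0,τ) = u(π,τ) = 0.
Separating variables: u = Σ c_n exp(-n²τ/2) sin(nξ). From u(ξ,0) = 2sin(2ξ) + 2sin(5ξ): c_2=2, c_5=2.
So u(ξ,τ) = 2exp(-2τ)sin(2ξ) + 2exp(-25τ/2)sin(5ξ), and T(ξ,τ) = exp(-2ξ)u(ξ,τ).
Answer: T(ξ, τ) = 2exp(-2ξ)exp(-2τ)sin(2ξ) + 2exp(-2ξ)exp(-25τ/2)sin(5ξ)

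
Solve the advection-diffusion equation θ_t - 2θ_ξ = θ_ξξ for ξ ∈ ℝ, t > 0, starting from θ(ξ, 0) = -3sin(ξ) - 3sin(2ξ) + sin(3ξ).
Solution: Moving frame: η = ξ + 2t, σ = t, θ = u(η,σ), so θ_t = u_σ + 2u_η and θ_ξξ = u_ηη.
Hence θ_t - 2θ_ξ = u_σ and the PDE becomes the heat equation u_σ = u_ηη on η ∈ ℝ.
Initial data: u(η,0) = θ(η,0) = -3sin(η) - 3sin(2η) + sin(3η). Each mode sin(nη) decays as exp(-n²σ) on ℝ, so u(η,σ) = Σ c_n exp(-n²σ) sin(nη) with c_1=-3, c_2=-3, c_3=1: u(η,σ) = -3exp(-σ)sin(η) - 3exp(-4σ)sin(2η) + exp(-9σ)sin(3η).
Substituting back: θ(ξ,t) = u(ξ + 2t, t).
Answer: θ(ξ, t) = -3exp(-t)sin(2t + ξ) - 3exp(-4t)sin(4t + 2ξ) + exp(-9t)sin(6t + 3ξ)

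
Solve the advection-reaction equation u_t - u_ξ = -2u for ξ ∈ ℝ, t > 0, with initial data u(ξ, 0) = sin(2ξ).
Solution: Substitute u = exp(-2t)w, i.e. w = exp(2t)u.
By the product rule, u_t = exp(-2t)(w_t - 2w), u_ξ = exp(-2t)w_ξ.
Substituting into the PDE and dividing by exp(-2t): w_t - 2w - w_ξ = -2w.
The lower-order terms cancel, leaving the standard advection equation w_t - w_ξ = 0.
Initial data for w: w(ξ,0) = u(ξ,0) = sin(2ξ).
Solve for w:
  By method of characteristics (waves move left with speed 1):
  Along characteristics ξ + t = const, w is constant, so w(ξ,t) = f(ξ + t) with f = w(·, 0).
Hence w(ξ,t) = sin(2t + 2ξ).
Transform back: u(ξ,t) = exp(-2t)w(ξ,t).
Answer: u(ξ, t) = exp(-2t)sin(2t + 2ξ)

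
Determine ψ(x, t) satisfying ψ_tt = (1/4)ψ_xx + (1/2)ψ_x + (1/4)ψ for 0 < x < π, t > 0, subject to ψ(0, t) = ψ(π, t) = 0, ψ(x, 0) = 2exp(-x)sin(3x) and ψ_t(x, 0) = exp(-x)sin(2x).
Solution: Substitute ψ = exp(-x)u, i.e. u = exp(x)ψ.
By the product rule, ψ_x = exp(-x)(u_x - u), ψ_xx = exp(-x)(u_xx - 2u_x + u), ψ_tt = exp(-x)u_tt.
Substituting into the PDE and dividing by exp(-x): u_tt = (1/4)(u_xx - 2u_x + u) + (1/2)(u_x - u) + (1/4)u.
The lower-order terms cancel, leaving the standard wave equation u_tt = (1/4)u_xx.
Initial data for u: u(x,0) = exp(x)ψ(x,0) = 2sin(3x); u_t(x,0) = exp(x)ψ_t(x,0) = sin(2x). The boundary conditions carry over: u(0,t) = u(π,t) = 0.
Solve for u:
  Using separation of variables u = X(x)T(t):
  Eigenfunctions: sin(nx), n = 1, 2, 3, ...
  General solution: u(x, t) = Σ [A_n cos(n t/2) + B_n sin(n t/2)] sin(nx)
  From u(x,0) = 2sin(3x): A_3=2. From u_t(x,0) = sin(2x), using u_t(x,0) = Σ ω_n B_n sin(nx) with ω_n = n/2: B_2 = 1/1 = 1.
Hence u(x,t) = sin(t)sin(2x) + 2sin(3x)cos(3t/2).
Transform back: ψ(x,t) = exp(-x)u(x,t).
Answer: ψ(x, t) = exp(-x)sin(t)sin(2x) + 2exp(-x)sin(3x)cos(3t/2)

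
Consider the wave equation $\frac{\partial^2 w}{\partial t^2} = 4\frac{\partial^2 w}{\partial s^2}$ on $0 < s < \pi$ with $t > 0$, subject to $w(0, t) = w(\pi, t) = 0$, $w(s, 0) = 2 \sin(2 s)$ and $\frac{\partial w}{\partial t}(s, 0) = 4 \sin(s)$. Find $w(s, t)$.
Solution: Separating variables: $w = \sum [A_n \cos(\omega_n t) + B_n \sin(\omega_n t)] \sin(ns)$, $\omega_n = 2n$. From ICs ($B_n$ = velocity coefficient / $\omega_n$): $A_2=2, B_1=2$.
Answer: $w(s, t) = 2 \sin(s) \sin(2 t) + 2 \sin(2 s) \cos(4 t)$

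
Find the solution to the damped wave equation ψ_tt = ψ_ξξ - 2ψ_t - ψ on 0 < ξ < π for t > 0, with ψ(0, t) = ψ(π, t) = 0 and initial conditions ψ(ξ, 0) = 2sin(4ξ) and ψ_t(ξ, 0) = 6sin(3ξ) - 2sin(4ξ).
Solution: Substitute ψ = exp(-t)u, i.e. u = exp(t)ψ.
By the product rule, ψ_t = exp(-t)(u_t - u), ψ_tt = exp(-t)(u_tt - 2u_t + u), ψ_ξξ = exp(-t)u_ξξ.
Substituting into the PDE and dividing by exp(-t): u_tt - 2u_t + u = u_ξξ - 2(u_t - u) - u.
The lower-order terms cancel, leaving the standard wave equation u_tt = u_ξξ.
Initial data for u: u(ξ,0) = ψ(ξ,0) = 2sin(4ξ); u_t(ξ,0) = ψ_t(ξ,0) + ψ(ξ,0) = 6sin(3ξ). The boundary conditions carry over: u(0,t) = u(π,t) = 0.
Solve for u:
  Using separation of variables u = X(ξ)T(t):
  Eigenfunctions: sin(nξ), n = 1, 2, 3, ...
  General solution: u(ξ, t) = Σ [A_n cos(n t) + B_n sin(n t)] sin(nξ)
  From u(ξ,0) = 2sin(4ξ): A_4=2. From u_t(ξ,0) = 6sin(3ξ), using u_t(ξ,0) = Σ ω_n B_n sin(nξ) with ω_n = n: B_3 = 6/3 = 2.
Hence u(ξ,t) = 2sin(3t)sin(3ξ) + 2sin(4ξ)cos(4t).
Transform back: ψ(ξ,t) = exp(-t)u(ξ,t).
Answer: ψ(ξ, t) = 2exp(-t)sin(3t)sin(3ξ) + 2exp(-t)sin(4ξ)cos(4t)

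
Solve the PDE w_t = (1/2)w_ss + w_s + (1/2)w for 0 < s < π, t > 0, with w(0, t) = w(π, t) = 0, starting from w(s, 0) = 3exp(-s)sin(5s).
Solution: Substitute w = exp(-s)u, i.e. u = exp(s)w.
By the product rule, w_s = exp(-s)(u_s - u), w_ss = exp(-s)(u_ss - 2u_s + u), w_t = exp(-s)u_t.
Substituting into the PDE and dividing by exp(-s): u_t = (1/2)(u_ss - 2u_s + u) + (u_s - u) + (1/2)u.
The lower-order terms cancel, leaving the standard heat equation u_t = (1/2)u_ss.
Initial data for u: u(s,0) = exp(s)w(s,0) = 3sin(5s). The boundary conditions carry over: u(0,t) = u(π,t) = 0.
Solve for u:
  Using separation of variables u = X(s)T(t):
  Eigenfunctions: sin(ns), n = 1, 2, 3, ...
  General solution: u(s, t) = Σ c_n sin(ns) exp(-n² t/2)
  Matching u(s,0) = 3sin(5s) term by term: c_5=3.
Hence u(s,t) = 3exp(-25t/2)sin(5s).
Transform back: w(s,t) = exp(-s)u(s,t).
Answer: w(s, t) = 3exp(-s)exp(-25t/2)sin(5s)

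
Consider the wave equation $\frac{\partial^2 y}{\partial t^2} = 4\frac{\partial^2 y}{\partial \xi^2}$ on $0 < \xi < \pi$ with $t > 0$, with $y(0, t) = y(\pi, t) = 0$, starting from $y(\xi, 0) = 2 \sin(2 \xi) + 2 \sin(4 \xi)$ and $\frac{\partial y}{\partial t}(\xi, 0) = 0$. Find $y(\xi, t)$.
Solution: Separating variables: $y = \sum [A_n \cos(\omega_n t) + B_n \sin(\omega_n t)] \sin(n\xi)$, $\omega_n = 2n$. From ICs: $A_2=2, A_4=2$.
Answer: $y(\xi, t) = 2 \sin(2 \xi) \cos(4 t) + 2 \sin(4 \xi) \cos(8 t)$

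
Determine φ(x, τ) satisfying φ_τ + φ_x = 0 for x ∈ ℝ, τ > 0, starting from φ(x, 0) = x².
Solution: By characteristics (dx/dτ = 1), φ(x,τ) = f(x - τ) with f = φ(·, 0).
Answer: φ(x, τ) = x² - 2xτ + τ²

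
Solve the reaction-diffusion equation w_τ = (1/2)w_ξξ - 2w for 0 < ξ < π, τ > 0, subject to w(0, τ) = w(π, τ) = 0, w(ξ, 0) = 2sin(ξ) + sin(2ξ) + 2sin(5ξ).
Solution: Substitute w = exp(-2τ)u.
Then w_τ = exp(-2τ)(u_τ - 2u), w_ξξ = exp(-2τ)u_ξξ; substituting and dividing by exp(-2τ), the lower-order terms cancel: u_τ = (1/2)u_ξξ (standard heat equation).
Data for u: u(ξ,0) = w(ξ,0) = 2sin(ξ) + sin(2ξ) + 2sin(5ξ). The boundary conditions carry over: u(0,τ) = u(π,τ) = 0.
Separating variables: u = Σ c_n exp(-n²τ/2) sin(nξ). From u(ξ,0) = 2sin(ξ) + sin(2ξ) + 2sin(5ξ): c_1=2, c_2=1, c_5=2.
So u(ξ,τ) = exp(-2τ)sin(2ξ) + 2exp(-τ/2)sin(ξ) + 2exp(-25τ/2)sin(5ξ), and w(ξ,τ) = exp(-2τ)u(ξ,τ).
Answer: w(ξ, τ) = exp(-4τ)sin(2ξ) + 2exp(-5τ/2)sin(ξ) + 2exp(-29τ/2)sin(5ξ)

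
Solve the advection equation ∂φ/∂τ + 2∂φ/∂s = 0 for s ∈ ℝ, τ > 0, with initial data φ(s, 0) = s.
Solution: By characteristics (ds/dτ = 2), φ(s,τ) = f(s - 2τ) with f = φ(·, 0).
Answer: φ(s, τ) = s - 2τ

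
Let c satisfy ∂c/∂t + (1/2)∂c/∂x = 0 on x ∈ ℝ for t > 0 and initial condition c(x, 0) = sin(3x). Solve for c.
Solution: By characteristics (dx/dt = 1/2), c(x,t) = f(x - (1/2)t) with f = c(·, 0).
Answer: c(x, t) = -sin(3t/2 - 3x)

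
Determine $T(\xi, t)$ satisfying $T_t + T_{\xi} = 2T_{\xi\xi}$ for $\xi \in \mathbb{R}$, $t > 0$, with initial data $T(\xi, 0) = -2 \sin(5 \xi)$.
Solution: Change to a moving frame: let $\eta = \xi - t$, $\sigma = t$ and write $T(\xi,t) = u(\eta,\sigma)$.
By the chain rule $T_t = u_{\sigma} - u_{\eta}$, $T_{\xi} = u_{\eta}$, $T_{\xi\xi} = u_{\eta\eta}$.
Then $T_t + T_{\xi} = u_{\sigma}$: the advection term cancels and the PDE becomes the heat equation $u_{\sigma} = 2u_{\eta\eta}$ on $\eta \in \mathbb{R}$.
Initial data: $u(\eta,0) = T(\eta,0) = -2 \sin(5 \eta)$.
On $\eta \in \mathbb{R}$ each mode satisfies $(\sin(n\eta))'' = -n^2 \sin(n\eta)$, so $e^{-2n^2\sigma} \sin(n\eta)$ solves the heat equation; by superposition $u(\eta,\sigma) = \sum c_n e^{-2n^2\sigma} \sin(n\eta)$.
Reading off the coefficients: $c_5=-2$, so $u(\eta,\sigma) = -2 e^{-50 \sigma} \sin(5 \eta)$.
Substituting back $\eta = \xi - t$, $\sigma = t$: $T(\xi,t) = u(\xi - t, t)$.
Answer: $T(\xi, t) = -2 e^{-50 t} \sin(5 \xi - 5 t)$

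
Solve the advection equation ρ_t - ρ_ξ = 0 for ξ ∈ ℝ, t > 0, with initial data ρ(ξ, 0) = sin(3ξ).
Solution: By characteristics (dξ/dt = -1), ρ(ξ,t) = f(ξ + t) with f = ρ(·, 0).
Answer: ρ(ξ, t) = sin(3t + 3ξ)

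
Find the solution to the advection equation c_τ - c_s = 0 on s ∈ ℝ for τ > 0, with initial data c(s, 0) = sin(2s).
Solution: By method of characteristics (waves move left with speed 1):
Along characteristics s + τ = const, c is constant, so c(s,τ) = f(s + τ) with f = c(·, 0).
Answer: c(s, τ) = sin(2s + 2τ)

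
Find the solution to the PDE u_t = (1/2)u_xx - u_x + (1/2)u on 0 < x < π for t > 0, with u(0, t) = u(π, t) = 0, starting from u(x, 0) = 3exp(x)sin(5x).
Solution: Substitute u = exp(x)w.
Then u_x = exp(x)(w_x + w), u_xx = exp(x)(w_xx + 2w_x + w), u_t = exp(x)w_t; substituting and dividing by exp(x), the lower-order terms cancel: w_t = (1/2)w_xx (standard heat equation).
Data for w: w(x,0) = exp(-x)u(x,0) = 3sin(5x). The boundary conditions carry over: w(0,t) = w(π,t) = 0.
Separating variables: w = Σ c_n exp(-n²t/2) sin(nx). From w(x,0) = 3sin(5x): c_5=3.
So w(x,t) = 3exp(-25t/2)sin(5x), and u(x,t) = exp(x)w(x,t).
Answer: u(x, t) = 3exp(-25t/2)exp(x)sin(5x)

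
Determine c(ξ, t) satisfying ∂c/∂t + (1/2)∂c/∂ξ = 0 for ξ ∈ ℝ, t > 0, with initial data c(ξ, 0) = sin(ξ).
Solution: By characteristics (dξ/dt = 1/2), c(ξ,t) = f(ξ - (1/2)t) with f = c(·, 0).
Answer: c(ξ, t) = -sin(t/2 - ξ)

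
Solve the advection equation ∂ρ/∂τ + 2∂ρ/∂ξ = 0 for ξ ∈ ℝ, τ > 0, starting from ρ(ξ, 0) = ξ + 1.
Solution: By characteristics (dξ/dτ = 2), ρ(ξ,τ) = f(ξ - 2τ) with f = ρ(·, 0).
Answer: ρ(ξ, τ) = ξ - 2τ + 1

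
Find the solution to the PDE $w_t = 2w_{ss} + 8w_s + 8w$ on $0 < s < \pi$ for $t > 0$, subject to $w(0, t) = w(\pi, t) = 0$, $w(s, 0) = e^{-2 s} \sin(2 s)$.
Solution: Substitute $w = e^{-2s}u$, i.e. $u = e^{2s}w$.
By the product rule, $w_s = e^{-2s}(u_s - 2u)$, $w_{ss} = e^{-2s}(u_{ss} - 4u_s + 4u)$, $w_t = e^{-2s}u_t$.
Substituting into the PDE and dividing by $e^{-2s}$: $u_t = 2(u_{ss} - 4u_s + 4u) + 8(u_s - 2u) + 8u$.
The lower-order terms cancel, leaving the standard heat equation $u_t = 2u_{ss}$.
Initial data for $u$: $u(s,0) = e^{2s}w(s,0) = \sin(2 s)$. The boundary conditions carry over: $u(0,t) = u(\pi,t) = 0$.
Solve for $u$:
  Using separation of variables $u = X(s)T(t)$:
  Eigenfunctions: $\sin(ns)$, $n = 1, 2, 3, \ldots$
  General solution: $u(s, t) = \sum c_n \sin(ns) e^{-2n^2 t}$
  Matching $u(s,0) = \sin(2 s)$ term by term: $c_2=1$.
Hence $u(s,t) = e^{-8 t} \sin(2 s)$.
Transform back: $w(s,t) = e^{-2s}u(s,t)$.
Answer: $w(s, t) = e^{-2 s} e^{-8 t} \sin(2 s)$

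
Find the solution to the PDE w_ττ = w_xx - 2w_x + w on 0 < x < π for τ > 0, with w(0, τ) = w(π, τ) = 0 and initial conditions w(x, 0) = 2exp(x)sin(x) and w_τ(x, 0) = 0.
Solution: Substitute w = exp(x)u.
Then w_x = exp(x)(u_x + u), w_xx = exp(x)(u_xx + 2u_x + u), w_ττ = exp(x)u_ττ; substituting and dividing by exp(x), the lower-order terms cancel: u_ττ = u_xx (standard wave equation).
Data for u: u(x,0) = exp(-x)w(x,0) = 2sin(x); u_τ(x,0) = exp(-x)w_τ(x,0) = 0. The boundary conditions carry over: u(0,τ) = u(π,τ) = 0.
Separating variables: u = Σ [A_n cos(ω_n τ) + B_n sin(ω_n τ)] sin(nx), ω_n = n. From ICs: A_1=2.
So u(x,τ) = 2sin(x)cos(τ), and w(x,τ) = exp(x)u(x,τ).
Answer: w(x, τ) = 2exp(x)sin(x)cos(τ)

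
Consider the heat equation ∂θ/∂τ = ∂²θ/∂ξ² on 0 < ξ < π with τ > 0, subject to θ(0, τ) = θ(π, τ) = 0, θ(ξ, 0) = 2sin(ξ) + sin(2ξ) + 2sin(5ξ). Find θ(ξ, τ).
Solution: Using separation of variables θ = X(ξ)G(τ):
Eigenfunctions: sin(nξ), n = 1, 2, 3, ...
General solution: θ(ξ, τ) = Σ c_n sin(nξ) exp(-n² τ)
Matching θ(ξ,0) = 2sin(ξ) + sin(2ξ) + 2sin(5ξ) term by term: c_1=2, c_2=1, c_5=2.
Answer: θ(ξ, τ) = 2exp(-τ)sin(ξ) + exp(-4τ)sin(2ξ) + 2exp(-25τ)sin(5ξ)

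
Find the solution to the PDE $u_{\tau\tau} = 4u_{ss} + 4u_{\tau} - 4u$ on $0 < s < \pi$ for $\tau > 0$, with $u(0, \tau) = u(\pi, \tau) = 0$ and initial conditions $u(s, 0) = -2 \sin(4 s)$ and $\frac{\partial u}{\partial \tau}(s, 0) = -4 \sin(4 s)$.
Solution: Substitute $u = e^{2\tau}w$, i.e. $w = e^{-2\tau}u$.
By the product rule, $u_{\tau} = e^{2\tau}(w_{\tau} + 2w)$, $u_{\tau\tau} = e^{2\tau}(w_{\tau\tau} + 4w_{\tau} + 4w)$, $u_{ss} = e^{2\tau}w_{ss}$.
Substituting into the PDE and dividing by $e^{2\tau}$: $w_{\tau\tau} + 4w_{\tau} + 4w = 4w_{ss} + 4(w_{\tau} + 2w) - 4w$.
The lower-order terms cancel, leaving the standard wave equation $w_{\tau\tau} = 4w_{ss}$.
Initial data for $w$: $w(s,0) = u(s,0) = -2 \sin(4 s)$; $w_{\tau}(s,0) = u_{\tau}(s,0) - 2u(s,0) = 0$. The boundary conditions carry over: $w(0,\tau) = w(\pi,\tau) = 0$.
Solve for $w$:
  Using separation of variables $w = X(s)T(\tau)$:
  Eigenfunctions: $\sin(ns)$, $n = 1, 2, 3, \ldots$
  General solution: $w(s, \tau) = \sum [A_n \cos(2n \tau) + B_n \sin(2n \tau)] \sin(ns)$
  From $w(s,0) = -2 \sin(4 s)$: $A_4=-2$. From $w_{\tau}(s,0) = 0$: all $B_n = 0$.
Hence $w(s,\tau) = -2 \sin(4 s) \cos(8 \tau)$.
Transform back: $u(s,\tau) = e^{2\tau}w(s,\tau)$.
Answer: $u(s, \tau) = -2 e^{2 \tau} \sin(4 s) \cos(8 \tau)$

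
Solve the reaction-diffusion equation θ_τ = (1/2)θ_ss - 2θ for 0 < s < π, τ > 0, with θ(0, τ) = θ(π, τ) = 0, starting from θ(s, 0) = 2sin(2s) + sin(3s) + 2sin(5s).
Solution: Substitute θ = exp(-2τ)u.
Then θ_τ = exp(-2τ)(u_τ - 2u), θ_ss = exp(-2τ)u_ss; substituting and dividing by exp(-2τ), the lower-order terms cancel: u_τ = (1/2)u_ss (standard heat equation).
Data for u: u(s,0) = θ(s,0) = 2sin(2s) + sin(3s) + 2sin(5s). The boundary conditions carry over: u(0,τ) = u(π,τ) = 0.
Separating variables: u = Σ c_n exp(-n²τ/2) sin(ns). From u(s,0) = 2sin(2s) + sin(3s) + 2sin(5s): c_2=2, c_3=1, c_5=2.
So u(s,τ) = 2exp(-2τ)sin(2s) + exp(-9τ/2)sin(3s) + 2exp(-25τ/2)sin(5s), and θ(s,τ) = exp(-2τ)u(s,τ).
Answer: θ(s, τ) = 2exp(-4τ)sin(2s) + exp(-13τ/2)sin(3s) + 2exp(-29τ/2)sin(5s)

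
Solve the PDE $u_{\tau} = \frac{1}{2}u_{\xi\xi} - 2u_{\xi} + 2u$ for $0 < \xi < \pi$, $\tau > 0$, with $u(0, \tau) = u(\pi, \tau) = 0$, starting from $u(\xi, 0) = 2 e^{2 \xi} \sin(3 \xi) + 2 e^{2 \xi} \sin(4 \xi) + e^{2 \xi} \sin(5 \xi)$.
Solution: Substitute $u = e^{2\xi}w$, i.e. $w = e^{-2\xi}u$.
By the product rule, $u_{\xi} = e^{2\xi}(w_{\xi} + 2w)$, $u_{\xi\xi} = e^{2\xi}(w_{\xi\xi} + 4w_{\xi} + 4w)$, $u_{\tau} = e^{2\xi}w_{\tau}$.
Substituting into the PDE and dividing by $e^{2\xi}$: $w_{\tau} = \frac{1}{2}(w_{\xi\xi} + 4w_{\xi} + 4w) - 2(w_{\xi} + 2w) + 2w$.
The lower-order terms cancel, leaving the standard heat equation $w_{\tau} = \frac{1}{2}w_{\xi\xi}$.
Initial data for $w$: $w(\xi,0) = e^{-2\xi}u(\xi,0) = 2 \sin(3 \xi) + 2 \sin(4 \xi) + \sin(5 \xi)$. The boundary conditions carry over: $w(0,\tau) = w(\pi,\tau) = 0$.
Solve for $w$:
  Using separation of variables $w = X(\xi)T(\tau)$:
  Eigenfunctions: $\sin(n\xi)$, $n = 1, 2, 3, \ldots$
  General solution: $w(\xi, \tau) = \sum c_n \sin(n\xi) e^{-n^2 \tau/2}$
  Matching $w(\xi,0) = 2 \sin(3 \xi) + 2 \sin(4 \xi) + \sin(5 \xi)$ term by term: $c_3=2, c_4=2, c_5=1$.
Hence $w(\xi,\tau) = 2 e^{-8 \tau} \sin(4 \xi) + 2 e^{-9 \tau/2} \sin(3 \xi) + e^{-25 \tau/2} \sin(5 \xi)$.
Transform back: $u(\xi,\tau) = e^{2\xi}w(\xi,\tau)$.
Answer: $u(\xi, \tau) = 2 e^{-8 \tau} e^{2 \xi} \sin(4 \xi) + 2 e^{-9 \tau/2} e^{2 \xi} \sin(3 \xi) + e^{-25 \tau/2} e^{2 \xi} \sin(5 \xi)$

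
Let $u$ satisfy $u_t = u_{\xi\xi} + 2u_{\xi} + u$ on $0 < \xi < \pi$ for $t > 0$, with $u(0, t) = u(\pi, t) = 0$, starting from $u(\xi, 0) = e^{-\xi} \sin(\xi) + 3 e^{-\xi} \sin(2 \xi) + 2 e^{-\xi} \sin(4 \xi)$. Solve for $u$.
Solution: Substitute $u = e^{-\xi}w$, i.e. $w = e^{\xi}u$.
By the product rule, $u_{\xi} = e^{-\xi}(w_{\xi} - w)$, $u_{\xi\xi} = e^{-\xi}(w_{\xi\xi} - 2w_{\xi} + w)$, $u_t = e^{-\xi}w_t$.
Substituting into the PDE and dividing by $e^{-\xi}$: $w_t = (w_{\xi\xi} - 2w_{\xi} + w) + 2(w_{\xi} - w) + w$.
The lower-order terms cancel, leaving the standard heat equation $w_t = w_{\xi\xi}$.
Initial data for $w$: $w(\xi,0) = e^{\xi}u(\xi,0) = \sin(\xi) + 3 \sin(2 \xi) + 2 \sin(4 \xi)$. The boundary conditions carry over: $w(0,t) = w(\pi,t) = 0$.
Solve for $w$:
  Using separation of variables $w = X(\xi)T(t)$:
  Eigenfunctions: $\sin(n\xi)$, $n = 1, 2, 3, \ldots$
  General solution: $w(\xi, t) = \sum c_n \sin(n\xi) e^{-n^2 t}$
  Matching $w(\xi,0) = \sin(\xi) + 3 \sin(2 \xi) + 2 \sin(4 \xi)$ term by term: $c_1=1, c_2=3, c_4=2$.
Hence $w(\xi,t) = e^{-t} \sin(\xi) + 3 e^{-4 t} \sin(2 \xi) + 2 e^{-16 t} \sin(4 \xi)$.
Transform back: $u(\xi,t) = e^{-\xi}w(\xi,t)$.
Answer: $u(\xi, t) = e^{-\xi} e^{-t} \sin(\xi) + 3 e^{-\xi} e^{-4 t} \sin(2 \xi) + 2 e^{-\xi} e^{-16 t} \sin(4 \xi)$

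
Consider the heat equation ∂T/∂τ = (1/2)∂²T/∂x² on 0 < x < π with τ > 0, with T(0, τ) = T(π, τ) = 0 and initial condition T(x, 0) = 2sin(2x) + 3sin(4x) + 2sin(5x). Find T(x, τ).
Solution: Using separation of variables T = X(x)G(τ):
Eigenfunctions: sin(nx), n = 1, 2, 3, ...
General solution: T(x, τ) = Σ c_n sin(nx) exp(-n² τ/2)
Matching T(x,0) = 2sin(2x) + 3sin(4x) + 2sin(5x) term by term: c_2=2, c_4=3, c_5=2.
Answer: T(x, τ) = 2exp(-2τ)sin(2x) + 3exp(-8τ)sin(4x) + 2exp(-25τ/2)sin(5x)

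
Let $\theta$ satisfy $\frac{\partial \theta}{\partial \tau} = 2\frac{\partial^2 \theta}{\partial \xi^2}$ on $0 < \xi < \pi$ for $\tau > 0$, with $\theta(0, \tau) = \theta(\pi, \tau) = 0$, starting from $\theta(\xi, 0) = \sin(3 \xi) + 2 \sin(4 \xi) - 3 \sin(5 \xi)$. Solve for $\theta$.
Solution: Separating variables: $\theta = \sum c_n e^{-2n^2\tau} \sin(n\xi)$. From $\theta(\xi,0) = \sin(3 \xi) + 2 \sin(4 \xi) - 3 \sin(5 \xi)$: $c_3=1, c_4=2, c_5=-3$.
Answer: $\theta(\xi, \tau) = e^{-18 \tau} \sin(3 \xi) + 2 e^{-32 \tau} \sin(4 \xi) - 3 e^{-50 \tau} \sin(5 \xi)$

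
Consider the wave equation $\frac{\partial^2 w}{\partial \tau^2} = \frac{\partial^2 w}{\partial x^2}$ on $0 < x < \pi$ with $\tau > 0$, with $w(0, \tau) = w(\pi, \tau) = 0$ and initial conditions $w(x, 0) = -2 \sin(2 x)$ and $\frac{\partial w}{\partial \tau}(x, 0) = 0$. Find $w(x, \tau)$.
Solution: Separating variables: $w = \sum [A_n \cos(\omega_n \tau) + B_n \sin(\omega_n \tau)] \sin(nx)$, $\omega_n = n$. From ICs: $A_2=-2$.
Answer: $w(x, \tau) = -2 \sin(2 x) \cos(2 \tau)$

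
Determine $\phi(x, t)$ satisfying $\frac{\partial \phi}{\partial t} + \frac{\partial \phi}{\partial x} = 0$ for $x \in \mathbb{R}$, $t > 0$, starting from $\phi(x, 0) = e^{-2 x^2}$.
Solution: By characteristics ($dx/dt = 1$), $\phi(x,t) = f(x - t)$ with $f = \phi( \cdot , 0)$.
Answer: $\phi(x, t) = e^{-2 (-t + x)^2}$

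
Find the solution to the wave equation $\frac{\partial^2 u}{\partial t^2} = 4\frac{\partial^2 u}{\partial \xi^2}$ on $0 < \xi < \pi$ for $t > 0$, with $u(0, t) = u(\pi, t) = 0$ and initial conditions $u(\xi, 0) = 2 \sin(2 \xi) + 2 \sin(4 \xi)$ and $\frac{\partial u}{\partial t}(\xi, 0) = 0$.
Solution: Separating variables: $u = \sum [A_n \cos(\omega_n t) + B_n \sin(\omega_n t)] \sin(n\xi)$, $\omega_n = 2n$. From ICs: $A_2=2, A_4=2$.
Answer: $u(\xi, t) = 2 \sin(2 \xi) \cos(4 t) + 2 \sin(4 \xi) \cos(8 t)$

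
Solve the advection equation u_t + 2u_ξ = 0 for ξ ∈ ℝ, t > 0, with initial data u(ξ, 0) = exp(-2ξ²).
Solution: By characteristics (dξ/dt = 2), u(ξ,t) = f(ξ - 2t) with f = u(·, 0).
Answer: u(ξ, t) = exp(-2(-2t + ξ)²)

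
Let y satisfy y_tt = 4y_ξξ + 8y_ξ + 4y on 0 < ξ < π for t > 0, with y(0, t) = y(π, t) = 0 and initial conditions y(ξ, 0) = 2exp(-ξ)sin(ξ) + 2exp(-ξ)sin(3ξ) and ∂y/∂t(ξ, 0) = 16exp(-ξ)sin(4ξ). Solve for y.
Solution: Substitute y = exp(-ξ)u, i.e. u = exp(ξ)y.
By the product rule, y_ξ = exp(-ξ)(u_ξ - u), y_ξξ = exp(-ξ)(u_ξξ - 2u_ξ + u), y_tt = exp(-ξ)u_tt.
Substituting into the PDE and dividing by exp(-ξ): u_tt = 4(u_ξξ - 2u_ξ + u) + 8(u_ξ - u) + 4u.
The lower-order terms cancel, leaving the standard wave equation u_tt = 4u_ξξ.
Initial data for u: u(ξ,0) = exp(ξ)y(ξ,0) = 2sin(ξ) + 2sin(3ξ); u_t(ξ,0) = exp(ξ)y_t(ξ,0) = 16sin(4ξ). The boundary conditions carry over: u(0,t) = u(π,t) = 0.
Solve for u:
  Using separation of variables u = X(ξ)T(t):
  Eigenfunctions: sin(nξ), n = 1, 2, 3, ...
  General solution: u(ξ, t) = Σ [A_n cos(2n t) + B_n sin(2n t)] sin(nξ)
  From u(ξ,0) = 2sin(ξ) + 2sin(3ξ): A_1=2, A_3=2. From u_t(ξ,0) = 16sin(4ξ), using u_t(ξ,0) = Σ ω_n B_n sin(nξ) with ω_n = 2n: B_4 = 16/8 = 2.
Hence u(ξ,t) = 2sin(8t)sin(4ξ) + 2sin(ξ)cos(2t) + 2sin(3ξ)cos(6t).
Transform back: y(ξ,t) = exp(-ξ)u(ξ,t).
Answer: y(ξ, t) = 2exp(-ξ)sin(8t)sin(4ξ) + 2exp(-ξ)sin(ξ)cos(2t) + 2exp(-ξ)sin(3ξ)cos(6t)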